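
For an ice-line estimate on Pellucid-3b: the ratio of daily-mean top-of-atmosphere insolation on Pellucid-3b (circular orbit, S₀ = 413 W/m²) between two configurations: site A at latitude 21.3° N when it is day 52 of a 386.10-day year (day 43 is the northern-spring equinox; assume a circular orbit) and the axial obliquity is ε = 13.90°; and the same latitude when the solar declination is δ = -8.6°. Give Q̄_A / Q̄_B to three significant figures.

— Configuration A (φ=+21.3°):
Solar longitude: λ_s = 360° × (52 − 43)/386.10 = 8.392°.
sin δ = sin 13.90° × sin 8.392° = 0.03506, so δ = +2.009°.
cos H₀ = −tan(+21.3°) tan(+2.009°) = -0.0137, H₀ = 1.5845 rad.
Bracket: H₀ sin φ sin δ + cos φ cos δ sin H₀ = 1.5845×0.36325×0.03506 + 0.93169×0.99939×0.99991 = 0.020179 + 0.931038 = 0.951217.
Q̄ = (S₀/π) × [bracket] = (413/π) × 0.951217 = 125.05 W/m².
— Configuration B (φ=+21.3°):
cos H₀ = −tan(+21.3°) tan(-8.600°) = 0.0590, H₀ = 1.5118 rad.
Bracket: H₀ sin φ sin δ + cos φ cos δ sin H₀ = 1.5118×0.36325×-0.14954 + 0.93169×0.98876×0.99826 = -0.082122 + 0.919615 = 0.837493.
Q̄ = (S₀/π) × [bracket] = (413/π) × 0.837493 = 110.10 W/m².
Ratio Q̄_A / Q̄_B = 125.05 / 110.10 = 1.136.

Q̄_A / Q̄_B ≈ 1.14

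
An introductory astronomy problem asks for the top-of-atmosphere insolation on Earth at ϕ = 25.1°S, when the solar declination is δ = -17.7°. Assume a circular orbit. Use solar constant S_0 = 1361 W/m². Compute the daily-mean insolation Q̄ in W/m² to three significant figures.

Q̄ ≈ 466 W/m²

cos h₀ = −tan(-25.1°) tan(-17.700°) = -0.1495, h₀ = 1.7209 rad.
Bracket: h₀ sin ϕ sin δ + cos ϕ cos δ sin h₀ = 1.7209×-0.42420×-0.30403 + 0.90557×0.95266×0.98876 = 0.221944 + 0.853004 = 1.074948.
Q̄ = (S_0/π) × [bracket] = (1361/π) × 1.074948 = 465.7 W/m².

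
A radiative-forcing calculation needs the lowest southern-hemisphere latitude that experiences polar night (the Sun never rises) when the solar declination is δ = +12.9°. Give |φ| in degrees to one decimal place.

Polar night requires cos H₀ = −tan φ tan δ ≥ 1, i.e. tan φ tan δ ≤ −1.
The boundary is |tan φ| · |tan δ| = 1, so |φ| = 90° − |δ| = 90° − 12.9° = 77.1° in the southern hemisphere.

|φ| = 77.1°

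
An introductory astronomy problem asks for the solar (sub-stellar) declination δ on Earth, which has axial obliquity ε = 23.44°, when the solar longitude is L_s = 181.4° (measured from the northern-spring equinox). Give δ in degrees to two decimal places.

δ = -0.56°

sin δ = sin ε · sin L_s = sin 23.44° × sin 181.4° = -0.009719.
δ = arcsin(-0.009719) = -0.56°.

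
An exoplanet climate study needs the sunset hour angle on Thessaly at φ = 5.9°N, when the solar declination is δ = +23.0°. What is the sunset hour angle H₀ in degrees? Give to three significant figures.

cos H₀ = −tan φ · tan δ = −tan(+5.9°) × tan(+23.000°) = -0.0439, so H₀ = 1.6147 rad = 92.51°.

H₀ = 92.5°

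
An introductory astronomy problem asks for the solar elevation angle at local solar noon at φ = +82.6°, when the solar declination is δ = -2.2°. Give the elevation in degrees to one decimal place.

At local noon the hour angle is zero, so the zenith angle equals |φ − δ| = |+82.6° − (-2.200°)| = 84.800°.
Elevation = 90° − 84.800° = 5.2°.

5.2°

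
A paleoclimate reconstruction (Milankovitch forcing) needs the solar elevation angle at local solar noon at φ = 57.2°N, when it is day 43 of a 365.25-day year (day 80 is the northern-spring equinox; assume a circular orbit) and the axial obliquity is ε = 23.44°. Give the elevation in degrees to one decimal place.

Solar longitude: λ_s = 360° × (43 − 80)/365.25 = -36.468°, i.e. -36.468° + 360° = 323.532°.
sin δ = sin 23.44° × sin 323.532° = -0.23644, so δ = -13.676°.
At local noon the hour angle is zero, so the zenith angle equals |φ − δ| = |+57.2° − (-13.676°)| = 70.876°.
Elevation = 90° − 70.876° = 19.1°.

19.1°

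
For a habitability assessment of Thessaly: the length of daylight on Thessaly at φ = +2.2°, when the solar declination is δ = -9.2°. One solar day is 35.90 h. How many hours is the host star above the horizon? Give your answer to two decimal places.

cos H₀ = −tan φ · tan δ = −tan(+2.2°) × tan(-9.200°) = 0.0062, so H₀ = 1.5646 rad = 89.64°.
Daylight = 2H₀/(2π) × 35.90 h = (1.5646/π) × 35.90 = 17.88 h.

17.88 h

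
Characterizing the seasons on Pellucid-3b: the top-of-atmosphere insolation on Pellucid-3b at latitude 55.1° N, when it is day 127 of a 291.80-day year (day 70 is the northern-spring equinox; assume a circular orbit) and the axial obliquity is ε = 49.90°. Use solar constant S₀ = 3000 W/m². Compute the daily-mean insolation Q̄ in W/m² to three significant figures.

Solar longitude: λ_s = 360° × (127 − 70)/291.80 = 70.322°.
sin δ = sin 49.90° × sin 70.322° = 0.72025, so δ = +46.075°.
cos H₀ = −tan(+55.1°) tan(+46.075°) = -1.4883 ≤ −1 ⇒ polar day, H₀ = π.
Bracket: H₀ sin φ sin δ + cos φ cos δ sin H₀ = 3.1416×0.82015×0.72025 + 0.57215×0.69371×0.00000 = 1.855784 + 0.000000 = 1.855784.
Q̄ = (S₀/π) × [bracket] = (3000/π) × 1.855784 = 1772 W/m².

Q̄ ≈ 1.77e+03 W/m²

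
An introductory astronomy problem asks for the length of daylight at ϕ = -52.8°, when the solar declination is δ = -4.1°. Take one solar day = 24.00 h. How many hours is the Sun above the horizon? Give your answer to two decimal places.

cos h₀ = −tan ϕ · tan δ = −tan(-52.8°) × tan(-4.100°) = -0.0944, so h₀ = 1.6654 rad = 95.42°.
Daylight = 2h₀/(2π) × 24.00 h = (1.6654/π) × 24.00 = 12.72 h.

12.72 h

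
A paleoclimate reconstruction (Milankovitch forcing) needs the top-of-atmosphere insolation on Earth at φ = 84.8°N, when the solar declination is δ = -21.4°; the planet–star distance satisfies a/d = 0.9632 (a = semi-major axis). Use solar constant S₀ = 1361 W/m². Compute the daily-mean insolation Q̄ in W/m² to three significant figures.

cos H₀ = −tan(+84.8°) tan(-21.400°) = 4.3062 ≥ 1 ⇒ polar night, H₀ = 0 and Q̄ = 0.
Inverse-square distance factor (a/d)² = 0.9632² = 0.927754.

Q̄ ≈ 0.00 W/m²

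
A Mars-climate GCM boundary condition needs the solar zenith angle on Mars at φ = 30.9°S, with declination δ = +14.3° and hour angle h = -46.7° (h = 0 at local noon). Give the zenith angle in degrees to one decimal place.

θ_z = 63.7°

cos θ_z = sin φ sin δ + cos φ cos δ cos h = -0.126844 + 0.570243 = 0.443399.
θ_z = arccos(0.443399) = 63.7°.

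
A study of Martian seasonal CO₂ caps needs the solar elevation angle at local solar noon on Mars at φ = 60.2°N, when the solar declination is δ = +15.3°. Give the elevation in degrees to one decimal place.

45.1°

At local noon the hour angle is zero, so the zenith angle equals |φ − δ| = |+60.2° − (+15.300°)| = 44.900°.
Elevation = 90° − 44.900° = 45.1°.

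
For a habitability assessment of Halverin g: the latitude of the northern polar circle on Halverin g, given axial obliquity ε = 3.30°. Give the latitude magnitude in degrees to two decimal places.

86.70°

The polar circle is the lowest latitude that experiences at least one full rotation of continuous daylight at the northern-summer solstice; it lies at |ϕ| = 90° − ε = 90° − 3.30° = 86.70°.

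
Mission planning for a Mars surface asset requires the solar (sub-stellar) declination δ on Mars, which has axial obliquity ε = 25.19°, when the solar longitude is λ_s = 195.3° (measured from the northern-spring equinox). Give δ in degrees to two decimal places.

δ = -6.45°

sin δ = sin ε · sin λ_s = sin 25.19° × sin 195.3° = -0.112310.
δ = arcsin(-0.112310) = -6.45°.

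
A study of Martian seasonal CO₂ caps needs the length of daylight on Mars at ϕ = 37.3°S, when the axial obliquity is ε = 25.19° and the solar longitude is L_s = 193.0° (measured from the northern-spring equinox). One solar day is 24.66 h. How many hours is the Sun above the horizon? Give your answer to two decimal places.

12.91 h

Solar declination: sin δ = sin ε · sin L_s = sin 25.19° × sin 193.0° = -0.09574, so δ = -5.494°.
cos h₀ = −tan ϕ · tan δ = −tan(-37.3°) × tan(-5.494°) = -0.0733, so h₀ = 1.6441 rad = 94.20°.
Daylight = 2h₀/(2π) × 24.66 h = (1.6441/π) × 24.66 = 12.91 h.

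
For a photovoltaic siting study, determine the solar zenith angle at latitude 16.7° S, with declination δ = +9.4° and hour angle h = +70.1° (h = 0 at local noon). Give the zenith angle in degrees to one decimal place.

cos θ_z = sin φ sin δ + cos φ cos δ cos h = -0.046933 + 0.321645 = 0.274712.
θ_z = arccos(0.274712) = 74.1°.

θ_z = 74.1°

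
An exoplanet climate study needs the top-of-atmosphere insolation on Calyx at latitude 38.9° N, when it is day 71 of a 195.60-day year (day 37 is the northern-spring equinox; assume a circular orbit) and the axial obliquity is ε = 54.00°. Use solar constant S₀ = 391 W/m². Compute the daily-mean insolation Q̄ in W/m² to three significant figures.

Q̄ ≈ 181 W/m²

Solar longitude: λ_s = 360° × (71 − 37)/195.60 = 62.577°.
sin δ = sin 54.00° × sin 62.577° = 0.71811, so δ = +45.898°.
cos H₀ = −tan(+38.9°) tan(+45.898°) = -0.8326, H₀ = 2.5546 rad.
Bracket: H₀ sin φ sin δ + cos φ cos δ sin H₀ = 2.5546×0.62796×0.71811 + 0.77824×0.69593×0.55387 = 1.151982 + 0.299976 = 1.451958.
Q̄ = (S₀/π) × [bracket] = (391/π) × 1.451958 = 180.7 W/m².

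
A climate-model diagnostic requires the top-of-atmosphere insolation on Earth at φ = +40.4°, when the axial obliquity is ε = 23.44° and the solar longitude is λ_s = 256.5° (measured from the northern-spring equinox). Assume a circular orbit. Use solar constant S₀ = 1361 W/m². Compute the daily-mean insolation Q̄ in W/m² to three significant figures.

Q̄ ≈ 153 W/m²

Solar declination: sin δ = sin ε · sin λ_s = sin 23.44° × sin 256.5° = -0.38680, so δ = -22.755°.
cos H₀ = −tan(+40.4°) tan(-22.755°) = 0.3570, H₀ = 1.2058 rad.
Bracket: H₀ sin φ sin δ + cos φ cos δ sin H₀ = 1.2058×0.64812×-0.38680 + 0.76154×0.92216×0.93411 = -0.302285 + 0.655990 = 0.353705.
Q̄ = (S₀/π) × [bracket] = (1361/π) × 0.353705 = 153.2 W/m².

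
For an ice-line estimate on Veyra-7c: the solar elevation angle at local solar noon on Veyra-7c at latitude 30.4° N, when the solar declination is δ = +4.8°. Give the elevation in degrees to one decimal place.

At local noon the hour angle is zero, so the zenith angle equals |ϕ − δ| = |+30.4° − (+4.800°)| = 25.600°.
Elevation = 90° − 25.600° = 64.4°.

64.4°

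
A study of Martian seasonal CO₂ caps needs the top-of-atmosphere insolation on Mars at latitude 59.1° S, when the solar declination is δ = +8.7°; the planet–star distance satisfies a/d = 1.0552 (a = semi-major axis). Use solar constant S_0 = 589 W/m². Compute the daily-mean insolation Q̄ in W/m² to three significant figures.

cos h₀ = −tan(-59.1°) tan(+8.700°) = 0.2557, h₀ = 1.3122 rad.
Bracket: h₀ sin ϕ sin δ + cos ϕ cos δ sin h₀ = 1.3122×-0.85806×0.15126 + 0.51354×0.98849×0.96676 = -0.170311 + 0.490756 = 0.320445.
Inverse-square distance factor (a/d)² = 1.0552² = 1.113447.
Q̄ = (S_0/π) × 1.113447 × [bracket] = (589/π) × 1.113447 × 0.320445 = 66.89 W/m².

Q̄ ≈ 66.9 W/m²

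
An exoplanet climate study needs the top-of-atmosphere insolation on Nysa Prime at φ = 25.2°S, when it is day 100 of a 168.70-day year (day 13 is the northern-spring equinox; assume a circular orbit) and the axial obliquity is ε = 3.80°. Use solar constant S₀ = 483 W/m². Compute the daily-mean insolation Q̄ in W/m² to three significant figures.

Q̄ ≈ 140 W/m²

Solar longitude: λ_s = 360° × (100 − 13)/168.70 = 185.655°.
sin δ = sin 3.80° × sin 185.655° = -0.00653, so δ = -0.374°.
cos H₀ = −tan(-25.2°) tan(-0.374°) = -0.0031, H₀ = 1.5739 rad.
Bracket: H₀ sin φ sin δ + cos φ cos δ sin H₀ = 1.5739×-0.42578×-0.00653 + 0.90483×0.99998×1.00000 = 0.004376 + 0.904812 = 0.909188.
Q̄ = (S₀/π) × [bracket] = (483/π) × 0.909188 = 139.8 W/m².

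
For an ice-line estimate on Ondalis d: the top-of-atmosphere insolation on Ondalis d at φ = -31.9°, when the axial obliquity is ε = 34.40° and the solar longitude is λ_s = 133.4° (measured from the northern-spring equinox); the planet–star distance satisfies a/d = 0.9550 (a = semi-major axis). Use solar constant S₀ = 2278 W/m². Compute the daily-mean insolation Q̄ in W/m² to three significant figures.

Q̄ ≈ 307 W/m²

Solar declination: sin δ = sin ε · sin λ_s = sin 34.40° × sin 133.4° = 0.41049, so δ = +24.236°.
cos H₀ = −tan(-31.9°) tan(+24.236°) = 0.2802, H₀ = 1.2868 rad.
Bracket: H₀ sin φ sin δ + cos φ cos δ sin H₀ = 1.2868×-0.52844×0.41049 + 0.84897×0.91186×0.95994 = -0.279132 + 0.743130 = 0.463998.
Inverse-square distance factor (a/d)² = 0.9550² = 0.912025.
Q̄ = (S₀/π) × 0.912025 × [bracket] = (2278/π) × 0.912025 × 0.463998 = 306.9 W/m².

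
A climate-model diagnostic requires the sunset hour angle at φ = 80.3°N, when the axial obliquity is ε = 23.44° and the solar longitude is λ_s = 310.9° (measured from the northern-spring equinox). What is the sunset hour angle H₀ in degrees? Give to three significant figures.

H₀ = 0.00°

Solar declination: sin δ = sin ε · sin λ_s = sin 23.44° × sin 310.9° = -0.30067, so δ = -17.498°.
cos H₀ = −tan φ · tan δ = 1.8443 ≥ 1, so the Sun never rises (polar night) and H₀ = 0.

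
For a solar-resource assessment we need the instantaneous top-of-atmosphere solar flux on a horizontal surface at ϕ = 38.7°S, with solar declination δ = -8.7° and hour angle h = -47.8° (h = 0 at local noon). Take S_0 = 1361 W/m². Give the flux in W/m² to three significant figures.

834 W/m²

cos θ_z = sin ϕ sin δ + cos ϕ cos δ cos h = 0.094575 + 0.518199 = 0.612774.
Flux = S_0 · cos θ_z = 1361 × 0.612774 = 834.0 W/m².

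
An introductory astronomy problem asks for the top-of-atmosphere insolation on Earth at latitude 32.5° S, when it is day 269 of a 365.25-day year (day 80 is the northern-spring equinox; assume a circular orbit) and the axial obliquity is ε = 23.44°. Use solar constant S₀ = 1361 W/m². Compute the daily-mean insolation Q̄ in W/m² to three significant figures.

Solar longitude: λ_s = 360° × (269 − 80)/365.25 = 186.283°.
sin δ = sin 23.44° × sin 186.283° = -0.04354, so δ = -2.495°.
cos H₀ = −tan(-32.5°) tan(-2.495°) = -0.0278, H₀ = 1.5986 rad.
Bracket: H₀ sin φ sin δ + cos φ cos δ sin H₀ = 1.5986×-0.53730×-0.04354 + 0.84339×0.99905×0.99961 = 0.037398 + 0.842260 = 0.879658.
Q̄ = (S₀/π) × [bracket] = (1361/π) × 0.879658 = 381.1 W/m².

Q̄ ≈ 381 W/m²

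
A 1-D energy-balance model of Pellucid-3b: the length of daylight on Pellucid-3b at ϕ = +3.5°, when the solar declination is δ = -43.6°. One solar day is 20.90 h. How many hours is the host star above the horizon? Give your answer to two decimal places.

10.06 h

cos h₀ = −tan ϕ · tan δ = −tan(+3.5°) × tan(-43.600°) = 0.0582, so h₀ = 1.5125 rad = 86.66°.
Daylight = 2h₀/(2π) × 20.90 h = (1.5125/π) × 20.90 = 10.06 h.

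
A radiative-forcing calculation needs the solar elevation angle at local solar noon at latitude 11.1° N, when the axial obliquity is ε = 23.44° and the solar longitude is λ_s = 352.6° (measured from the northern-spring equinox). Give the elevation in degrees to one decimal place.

Solar declination: sin δ = sin ε · sin λ_s = sin 23.44° × sin 352.6° = -0.05123, so δ = -2.937°.
At local noon the hour angle is zero, so the zenith angle equals |φ − δ| = |+11.1° − (-2.937°)| = 14.037°.
Elevation = 90° − 14.037° = 76.0°.

76.0°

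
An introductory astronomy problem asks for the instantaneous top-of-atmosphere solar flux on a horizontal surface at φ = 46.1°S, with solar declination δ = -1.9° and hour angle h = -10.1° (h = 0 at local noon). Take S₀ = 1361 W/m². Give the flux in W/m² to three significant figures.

cos θ_z = sin φ sin δ + cos φ cos δ cos h = 0.023890 + 0.682281 = 0.706171.
Flux = S₀ · cos θ_z = 1361 × 0.706171 = 961.1 W/m².

961 W/m²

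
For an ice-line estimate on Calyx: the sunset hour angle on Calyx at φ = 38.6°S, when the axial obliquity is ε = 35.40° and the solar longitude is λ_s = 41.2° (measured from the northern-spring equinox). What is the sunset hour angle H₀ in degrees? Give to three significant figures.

Solar declination: sin δ = sin ε · sin λ_s = sin 35.40° × sin 41.2° = 0.38157, so δ = +22.431°.
cos H₀ = −tan φ · tan δ = −tan(-38.6°) × tan(+22.431°) = 0.3295, so H₀ = 1.2350 rad = 70.76°.

H₀ = 70.8°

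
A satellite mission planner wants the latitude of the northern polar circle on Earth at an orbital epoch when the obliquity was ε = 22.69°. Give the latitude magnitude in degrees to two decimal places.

The polar circle is the lowest latitude that experiences at least one full rotation of continuous daylight at the northern-summer solstice; it lies at |φ| = 90° − ε = 90° − 22.69° = 67.31°.

67.31°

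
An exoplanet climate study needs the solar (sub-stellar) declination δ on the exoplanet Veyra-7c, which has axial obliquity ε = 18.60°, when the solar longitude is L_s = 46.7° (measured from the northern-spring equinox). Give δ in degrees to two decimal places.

δ = +13.42°

sin δ = sin ε · sin L_s = sin 18.60° × sin 46.7° = 0.232130.
δ = arcsin(0.232130) = +13.42°.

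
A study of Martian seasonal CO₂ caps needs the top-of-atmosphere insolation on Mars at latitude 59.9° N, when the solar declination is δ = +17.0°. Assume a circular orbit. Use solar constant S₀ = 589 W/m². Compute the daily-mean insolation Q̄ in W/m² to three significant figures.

cos H₀ = −tan(+59.9°) tan(+17.000°) = -0.5274, H₀ = 2.1263 rad.
Bracket: H₀ sin φ sin δ + cos φ cos δ sin H₀ = 2.1263×0.86515×0.29237 + 0.50151×0.95630×0.84961 = 0.537835 + 0.407468 = 0.945303.
Q̄ = (S₀/π) × [bracket] = (589/π) × 0.945303 = 177.2 W/m².

Q̄ ≈ 177 W/m²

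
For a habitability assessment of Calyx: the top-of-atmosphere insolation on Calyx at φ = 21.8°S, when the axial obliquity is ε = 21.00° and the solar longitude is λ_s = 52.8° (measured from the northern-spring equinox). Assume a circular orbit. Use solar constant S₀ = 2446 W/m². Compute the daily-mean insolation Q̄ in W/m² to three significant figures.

Q̄ ≈ 568 W/m²

Solar declination: sin δ = sin ε · sin λ_s = sin 21.00° × sin 52.8° = 0.28545, so δ = +16.586°.
cos H₀ = −tan(-21.8°) tan(+16.586°) = 0.1191, H₀ = 1.4514 rad.
Bracket: H₀ sin φ sin δ + cos φ cos δ sin H₀ = 1.4514×-0.37137×0.28545 + 0.92849×0.95839×0.99288 = -0.153859 + 0.883520 = 0.729661.
Q̄ = (S₀/π) × [bracket] = (2446/π) × 0.729661 = 568.1 W/m².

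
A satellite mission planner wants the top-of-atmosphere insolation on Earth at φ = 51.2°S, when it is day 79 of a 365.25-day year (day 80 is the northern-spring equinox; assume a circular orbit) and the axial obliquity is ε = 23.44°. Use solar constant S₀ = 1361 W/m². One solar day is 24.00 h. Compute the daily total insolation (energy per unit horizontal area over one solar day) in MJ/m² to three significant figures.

Solar longitude: λ_s = 360° × (79 − 80)/365.25 = -0.986°, i.e. -0.986° + 360° = 359.014°.
sin δ = sin 23.44° × sin 359.014° = -0.00684, so δ = -0.392°.
cos H₀ = −tan(-51.2°) tan(-0.392°) = -0.0085, H₀ = 1.5793 rad.
Bracket: H₀ sin φ sin δ + cos φ cos δ sin H₀ = 1.5793×-0.77934×-0.00684 + 0.62660×0.99998×0.99996 = 0.008419 + 0.626562 = 0.634981.
Q̄ = (S₀/π) × [bracket] = (1361/π) × 0.634981 = 275.09 W/m².
Daily total = Q̄ × 24.00 h × 3600 s/h = 275.09 × 24.00 × 3600 / 10⁶ = 23.77 MJ/m².

23.8 MJ/m²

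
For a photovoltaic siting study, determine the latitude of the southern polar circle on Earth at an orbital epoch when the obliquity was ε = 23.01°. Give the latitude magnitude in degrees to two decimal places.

The polar circle is the lowest latitude that experiences at least one full rotation of continuous darkness at the northern-summer solstice; it lies at |φ| = 90° − ε = 90° − 23.01° = 66.99°.

66.99°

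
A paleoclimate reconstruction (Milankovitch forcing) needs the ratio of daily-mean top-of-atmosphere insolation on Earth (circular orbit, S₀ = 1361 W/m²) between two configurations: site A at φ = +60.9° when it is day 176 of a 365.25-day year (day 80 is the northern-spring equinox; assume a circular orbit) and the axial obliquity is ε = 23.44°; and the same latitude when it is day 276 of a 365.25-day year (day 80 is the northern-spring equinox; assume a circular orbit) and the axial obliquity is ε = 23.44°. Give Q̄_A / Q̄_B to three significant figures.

Q̄_A / Q̄_B ≈ 3.09

— Configuration A (φ=+60.9°):
Solar longitude: λ_s = 360° × (176 − 80)/365.25 = 94.620°.
sin δ = sin 23.44° × sin 94.620° = 0.39650, so δ = +23.359°.
cos H₀ = −tan(+60.9°) tan(+23.359°) = -0.7760, H₀ = 2.4590 rad.
Bracket: H₀ sin φ sin δ + cos φ cos δ sin H₀ = 2.4590×0.87377×0.39650 + 0.48634×0.91804×0.63078 = 0.851920 + 0.281630 = 1.133550.
Q̄ = (S₀/π) × [bracket] = (1361/π) × 1.133550 = 491.08 W/m².
— Configuration B (φ=+60.9°):
Solar longitude: λ_s = 360° × (276 − 80)/365.25 = 193.183°.
sin δ = sin 23.44° × sin 193.183° = -0.09072, so δ = -5.205°.
cos H₀ = −tan(+60.9°) tan(-5.205°) = 0.1637, H₀ = 1.4064 rad.
Bracket: H₀ sin φ sin δ + cos φ cos δ sin H₀ = 1.4064×0.87377×-0.09072 + 0.48634×0.99588×0.98652 = -0.111483 + 0.477807 = 0.366324.
Q̄ = (S₀/π) × [bracket] = (1361/π) × 0.366324 = 158.70 W/m².
Ratio Q̄_A / Q̄_B = 491.08 / 158.70 = 3.094.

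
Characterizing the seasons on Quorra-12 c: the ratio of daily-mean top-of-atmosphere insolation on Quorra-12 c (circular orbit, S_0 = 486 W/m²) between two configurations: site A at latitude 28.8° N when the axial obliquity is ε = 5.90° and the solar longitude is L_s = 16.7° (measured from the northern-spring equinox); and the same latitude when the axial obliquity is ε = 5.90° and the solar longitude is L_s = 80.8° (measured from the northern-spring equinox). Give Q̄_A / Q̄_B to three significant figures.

— Configuration A (ϕ=+28.8°):
Solar declination: sin δ = sin ε · sin L_s = sin 5.90° × sin 16.7° = 0.02954, so δ = +1.693°.
cos h₀ = −tan(+28.8°) tan(+1.693°) = -0.0162, h₀ = 1.5870 rad.
Bracket: h₀ sin ϕ sin δ + cos ϕ cos δ sin h₀ = 1.5870×0.48175×0.02954 + 0.87631×0.99956×0.99987 = 0.022584 + 0.875811 = 0.898395.
Q̄ = (S_0/π) × [bracket] = (486/π) × 0.898395 = 138.98 W/m².
— Configuration B (ϕ=+28.8°):
Solar declination: sin δ = sin ε · sin L_s = sin 5.90° × sin 80.8° = 0.10147, so δ = +5.824°.
cos h₀ = −tan(+28.8°) tan(+5.824°) = -0.0561, h₀ = 1.6269 rad.
Bracket: h₀ sin ϕ sin δ + cos ϕ cos δ sin h₀ = 1.6269×0.48175×0.10147 + 0.87631×0.99484×0.99843 = 0.079528 + 0.870420 = 0.949948.
Q̄ = (S_0/π) × [bracket] = (486/π) × 0.949948 = 146.96 W/m².
Ratio Q̄_A / Q̄_B = 138.98 / 146.96 = 0.9457.

Q̄_A / Q̄_B ≈ 0.946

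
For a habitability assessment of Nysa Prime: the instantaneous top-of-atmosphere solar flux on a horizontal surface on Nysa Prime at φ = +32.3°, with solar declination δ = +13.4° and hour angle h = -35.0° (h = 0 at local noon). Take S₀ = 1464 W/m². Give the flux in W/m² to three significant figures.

1.17e+03 W/m²

cos θ_z = sin φ sin δ + cos φ cos δ cos h = 0.123835 + 0.673548 = 0.797383.
Flux = S₀ · cos θ_z = 1464 × 0.797383 = 1167 W/m².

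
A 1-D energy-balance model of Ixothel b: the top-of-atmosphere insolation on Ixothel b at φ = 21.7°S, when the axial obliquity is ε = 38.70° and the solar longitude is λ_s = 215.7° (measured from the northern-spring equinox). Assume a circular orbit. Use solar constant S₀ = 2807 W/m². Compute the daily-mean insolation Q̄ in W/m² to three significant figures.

Solar declination: sin δ = sin ε · sin λ_s = sin 38.70° × sin 215.7° = -0.36485, so δ = -21.399°.
cos H₀ = −tan(-21.7°) tan(-21.399°) = -0.1559, H₀ = 1.7274 rad.
Bracket: H₀ sin φ sin δ + cos φ cos δ sin H₀ = 1.7274×-0.36975×-0.36485 + 0.92913×0.93106×0.98777 = 0.233032 + 0.854496 = 1.087528.
Q̄ = (S₀/π) × [bracket] = (2807/π) × 1.087528 = 971.7 W/m².

Q̄ ≈ 972 W/m²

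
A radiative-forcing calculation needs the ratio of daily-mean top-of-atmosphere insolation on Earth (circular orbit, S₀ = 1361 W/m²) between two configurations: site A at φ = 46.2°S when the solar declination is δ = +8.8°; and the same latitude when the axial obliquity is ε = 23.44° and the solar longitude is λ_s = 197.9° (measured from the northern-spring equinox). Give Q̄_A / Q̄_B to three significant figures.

Q̄_A / Q̄_B ≈ 0.625

— Configuration A (φ=-46.2°):
cos H₀ = −tan(-46.2°) tan(+8.800°) = 0.1614, H₀ = 1.4087 rad.
Bracket: H₀ sin φ sin δ + cos φ cos δ sin H₀ = 1.4087×-0.72176×0.15299 + 0.69214×0.98823×0.98688 = -0.155552 + 0.675020 = 0.519468.
Q̄ = (S₀/π) × [bracket] = (1361/π) × 0.519468 = 225.04 W/m².
— Configuration B (φ=-46.2°):
Solar declination: sin δ = sin ε · sin λ_s = sin 23.44° × sin 197.9° = -0.12226, so δ = -7.023°.
cos H₀ = −tan(-46.2°) tan(-7.023°) = -0.1285, H₀ = 1.6996 rad.
Bracket: H₀ sin φ sin δ + cos φ cos δ sin H₀ = 1.6996×-0.72176×-0.12226 + 0.69214×0.99250×0.99171 = 0.149977 + 0.681254 = 0.831231.
Q̄ = (S₀/π) × [bracket] = (1361/π) × 0.831231 = 360.11 W/m².
Ratio Q̄_A / Q̄_B = 225.04 / 360.11 = 0.6249.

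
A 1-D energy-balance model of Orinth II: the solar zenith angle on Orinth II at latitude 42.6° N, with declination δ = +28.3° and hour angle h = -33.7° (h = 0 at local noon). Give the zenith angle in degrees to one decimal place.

cos θ_z = sin φ sin δ + cos φ cos δ cos h = 0.320899 + 0.539203 = 0.860102.
θ_z = arccos(0.860102) = 30.7°.

θ_z = 30.7°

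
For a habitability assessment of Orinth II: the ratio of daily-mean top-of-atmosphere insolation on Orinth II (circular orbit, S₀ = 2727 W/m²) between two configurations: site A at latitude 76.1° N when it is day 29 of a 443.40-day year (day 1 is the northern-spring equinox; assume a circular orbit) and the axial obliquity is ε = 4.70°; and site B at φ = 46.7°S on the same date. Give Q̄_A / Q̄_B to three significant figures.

Q̄_A / Q̄_B ≈ 0.447

— Configuration A (φ=+76.1°):
Solar longitude: λ_s = 360° × (29 − 1)/443.40 = 22.733°.
sin δ = sin 4.70° × sin 22.733° = 0.03166, so δ = +1.815°.
cos H₀ = −tan(+76.1°) tan(+1.815°) = -0.1280, H₀ = 1.6992 rad.
Bracket: H₀ sin φ sin δ + cos φ cos δ sin H₀ = 1.6992×0.97072×0.03166 + 0.24023×0.99950×0.99177 = 0.052222 + 0.238134 = 0.290356.
Q̄ = (S₀/π) × [bracket] = (2727/π) × 0.290356 = 252.04 W/m².
— Configuration B (φ=-46.7°):
cos H₀ = −tan(-46.7°) tan(+1.815°) = 0.0336, H₀ = 1.5372 rad.
Bracket: H₀ sin φ sin δ + cos φ cos δ sin H₀ = 1.5372×-0.72777×0.03166 + 0.68582×0.99950×0.99943 = -0.035419 + 0.685086 = 0.649667.
Q̄ = (S₀/π) × [bracket] = (2727/π) × 0.649667 = 563.93 W/m².
Ratio Q̄_A / Q̄_B = 252.04 / 563.93 = 0.4469.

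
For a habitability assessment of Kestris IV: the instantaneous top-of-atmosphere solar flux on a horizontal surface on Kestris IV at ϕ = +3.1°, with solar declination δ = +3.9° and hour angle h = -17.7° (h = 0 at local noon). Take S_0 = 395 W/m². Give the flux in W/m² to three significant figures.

376 W/m²

cos θ_z = sin ϕ sin δ + cos ϕ cos δ cos h = 0.003678 + 0.949065 = 0.952743.
Flux = S_0 · cos θ_z = 395 × 0.952743 = 376.3 W/m².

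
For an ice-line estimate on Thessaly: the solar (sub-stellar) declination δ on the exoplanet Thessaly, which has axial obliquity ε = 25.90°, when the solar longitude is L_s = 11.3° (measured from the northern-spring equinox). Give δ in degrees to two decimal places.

δ = +4.91°

sin δ = sin ε · sin L_s = sin 25.90° × sin 11.3° = 0.085590.
δ = arcsin(0.085590) = +4.91°.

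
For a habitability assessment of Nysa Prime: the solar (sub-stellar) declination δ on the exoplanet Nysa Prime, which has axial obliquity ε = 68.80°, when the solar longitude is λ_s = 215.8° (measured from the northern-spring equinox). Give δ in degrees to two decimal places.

δ = -33.05°

sin δ = sin ε · sin λ_s = sin 68.80° × sin 215.8° = -0.545370.
δ = arcsin(-0.545370) = -33.05°.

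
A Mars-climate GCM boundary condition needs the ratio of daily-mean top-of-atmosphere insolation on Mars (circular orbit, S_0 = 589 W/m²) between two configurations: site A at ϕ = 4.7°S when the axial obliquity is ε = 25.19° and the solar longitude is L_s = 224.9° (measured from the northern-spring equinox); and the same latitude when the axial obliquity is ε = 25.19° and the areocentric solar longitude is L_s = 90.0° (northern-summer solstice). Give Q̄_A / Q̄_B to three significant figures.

— Configuration A (ϕ=-4.7°):
Solar declination: sin δ = sin ε · sin L_s = sin 25.19° × sin 224.9° = -0.30043, so δ = -17.484°.
cos h₀ = −tan(-4.7°) tan(-17.484°) = -0.0259, h₀ = 1.5967 rad.
Bracket: h₀ sin ϕ sin δ + cos ϕ cos δ sin h₀ = 1.5967×-0.08194×-0.30043 + 0.99664×0.95380×0.99966 = 0.039306 + 0.950272 = 0.989578.
Q̄ = (S_0/π) × [bracket] = (589/π) × 0.989578 = 185.53 W/m².
— Configuration B (ϕ=-4.7°):
sin δ = sin 25.19° × sin 90.0° = 0.42562, so δ = +25.190°.
cos h₀ = −tan(-4.7°) tan(+25.190°) = 0.0387, h₀ = 1.5321 rad.
Bracket: h₀ sin ϕ sin δ + cos ϕ cos δ sin h₀ = 1.5321×-0.08194×0.42562 + 0.99664×0.90490×0.99925 = -0.053432 + 0.901183 = 0.847751.
Q̄ = (S_0/π) × [bracket] = (589/π) × 0.847751 = 158.94 W/m².
Ratio Q̄_A / Q̄_B = 185.53 / 158.94 = 1.167.

Q̄_A / Q̄_B ≈ 1.17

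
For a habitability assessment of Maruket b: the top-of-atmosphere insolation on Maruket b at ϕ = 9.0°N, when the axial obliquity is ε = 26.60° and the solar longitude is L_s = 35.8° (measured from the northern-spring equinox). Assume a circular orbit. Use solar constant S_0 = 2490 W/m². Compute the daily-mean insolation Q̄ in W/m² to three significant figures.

Q̄ ≈ 807 W/m²

Solar declination: sin δ = sin ε · sin L_s = sin 26.60° × sin 35.8° = 0.26192, so δ = +15.184°.
cos h₀ = −tan(+9.0°) tan(+15.184°) = -0.0430, h₀ = 1.6138 rad.
Bracket: h₀ sin ϕ sin δ + cos ϕ cos δ sin h₀ = 1.6138×0.15643×0.26192 + 0.98769×0.96509×0.99908 = 0.066121 + 0.952333 = 1.018454.
Q̄ = (S_0/π) × [bracket] = (2490/π) × 1.018454 = 807.2 W/m².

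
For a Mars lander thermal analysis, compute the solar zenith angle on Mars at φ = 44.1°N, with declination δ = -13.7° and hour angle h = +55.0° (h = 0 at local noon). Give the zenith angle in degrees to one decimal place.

θ_z = 76.4°

cos θ_z = sin φ sin δ + cos φ cos δ cos h = -0.164819 + 0.400181 = 0.235362.
θ_z = arccos(0.235362) = 76.4°.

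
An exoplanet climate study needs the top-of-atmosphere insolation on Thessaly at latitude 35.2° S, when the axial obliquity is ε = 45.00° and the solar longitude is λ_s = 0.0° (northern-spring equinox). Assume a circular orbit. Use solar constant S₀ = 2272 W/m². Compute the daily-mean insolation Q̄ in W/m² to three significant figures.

Q̄ ≈ 591 W/m²

Solar declination: sin δ = sin ε · sin λ_s = sin 45.00° × sin 0.0° = 0.00000, so δ = +0.000°.
cos H₀ = −tan(-35.2°) tan(+0.000°) = 0.0000, H₀ = 1.5708 rad.
Bracket: H₀ sin φ sin δ + cos φ cos δ sin H₀ = 1.5708×-0.57643×0.00000 + 0.81714×1.00000×1.00000 = -0.000000 + 0.817140 = 0.817140.
Q̄ = (S₀/π) × [bracket] = (2272/π) × 0.817140 = 591.0 W/m².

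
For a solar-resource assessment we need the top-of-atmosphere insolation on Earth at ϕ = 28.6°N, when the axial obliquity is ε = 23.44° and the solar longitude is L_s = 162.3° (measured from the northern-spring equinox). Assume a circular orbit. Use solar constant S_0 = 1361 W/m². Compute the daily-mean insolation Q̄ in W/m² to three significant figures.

Solar declination: sin δ = sin ε · sin L_s = sin 23.44° × sin 162.3° = 0.12094, so δ = +6.946°.
cos h₀ = −tan(+28.6°) tan(+6.946°) = -0.0664, h₀ = 1.6373 rad.
Bracket: h₀ sin ϕ sin δ + cos ϕ cos δ sin h₀ = 1.6373×0.47869×0.12094 + 0.87798×0.99266×0.99779 = 0.094788 + 0.869610 = 0.964398.
Q̄ = (S_0/π) × [bracket] = (1361/π) × 0.964398 = 417.8 W/m².

Q̄ ≈ 418 W/m²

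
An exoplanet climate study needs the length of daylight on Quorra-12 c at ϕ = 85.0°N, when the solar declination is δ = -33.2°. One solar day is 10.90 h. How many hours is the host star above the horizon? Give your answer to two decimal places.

0.00 h

cos h₀ = −tan ϕ · tan δ = 7.4796 ≥ 1, so the host star never rises (polar night) and h₀ = 0.
Daylight = 2h₀/(2π) × 10.90 h = (0.0000/π) × 10.90 = 0.00 h.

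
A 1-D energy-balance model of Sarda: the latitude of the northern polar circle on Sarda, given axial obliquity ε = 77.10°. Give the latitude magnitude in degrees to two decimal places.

12.90°

The polar circle is the lowest latitude that experiences at least one full rotation of continuous daylight at the northern-summer solstice; it lies at |ϕ| = 90° − ε = 90° − 77.10° = 12.90°.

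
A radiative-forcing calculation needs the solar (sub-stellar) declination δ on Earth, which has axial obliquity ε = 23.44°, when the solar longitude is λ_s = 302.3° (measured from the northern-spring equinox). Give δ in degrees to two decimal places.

δ = -19.65°

sin δ = sin ε · sin λ_s = sin 23.44° × sin 302.3° = -0.336235.
δ = arcsin(-0.336235) = -19.65°.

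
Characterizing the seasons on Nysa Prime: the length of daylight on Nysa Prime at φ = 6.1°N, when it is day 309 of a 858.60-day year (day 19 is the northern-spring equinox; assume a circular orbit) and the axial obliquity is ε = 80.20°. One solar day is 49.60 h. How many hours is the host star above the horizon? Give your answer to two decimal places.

27.42 h

Solar longitude: λ_s = 360° × (309 − 19)/858.60 = 121.593°.
sin δ = sin 80.20° × sin 121.593° = 0.83936, so δ = +57.072°.
cos H₀ = −tan φ · tan δ = −tan(+6.1°) × tan(+57.072°) = -0.1650, so H₀ = 1.7366 rad = 99.50°.
Daylight = 2H₀/(2π) × 49.60 h = (1.7366/π) × 49.60 = 27.42 h.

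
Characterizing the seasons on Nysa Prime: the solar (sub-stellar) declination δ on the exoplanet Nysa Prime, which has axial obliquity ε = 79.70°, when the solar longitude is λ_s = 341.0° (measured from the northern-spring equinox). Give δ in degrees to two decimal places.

δ = -18.68°

sin δ = sin ε · sin λ_s = sin 79.70° × sin 341.0° = -0.320322.
δ = arcsin(-0.320322) = -18.68°.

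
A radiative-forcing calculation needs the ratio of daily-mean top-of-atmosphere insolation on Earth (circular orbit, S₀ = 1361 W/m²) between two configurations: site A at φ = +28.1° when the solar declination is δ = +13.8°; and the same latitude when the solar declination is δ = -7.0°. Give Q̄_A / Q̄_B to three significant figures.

Q̄_A / Q̄_B ≈ 1.32

— Configuration A (φ=+28.1°):
cos H₀ = −tan(+28.1°) tan(+13.800°) = -0.1312, H₀ = 1.7023 rad.
Bracket: H₀ sin φ sin δ + cos φ cos δ sin H₀ = 1.7023×0.47101×0.23853 + 0.88213×0.97113×0.99136 = 0.191253 + 0.849261 = 1.040514.
Q̄ = (S₀/π) × [bracket] = (1361/π) × 1.040514 = 450.77 W/m².
— Configuration B (φ=+28.1°):
cos H₀ = −tan(+28.1°) tan(-7.000°) = 0.0656, H₀ = 1.5052 rad.
Bracket: H₀ sin φ sin δ + cos φ cos δ sin H₀ = 1.5052×0.47101×-0.12187 + 0.88213×0.99255×0.99785 = -0.086401 + 0.873676 = 0.787275.
Q̄ = (S₀/π) × [bracket] = (1361/π) × 0.787275 = 341.06 W/m².
Ratio Q̄_A / Q̄_B = 450.77 / 341.06 = 1.322.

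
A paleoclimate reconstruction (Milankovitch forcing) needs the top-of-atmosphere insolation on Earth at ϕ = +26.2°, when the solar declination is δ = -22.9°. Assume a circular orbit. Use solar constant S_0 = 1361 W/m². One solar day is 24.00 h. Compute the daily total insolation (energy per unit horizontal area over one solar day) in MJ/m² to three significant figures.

21.5 MJ/m²

cos h₀ = −tan(+26.2°) tan(-22.900°) = 0.2079, h₀ = 1.3614 rad.
Bracket: h₀ sin ϕ sin δ + cos ϕ cos δ sin h₀ = 1.3614×0.44151×-0.38912 + 0.89726×0.92119×0.97816 = -0.233889 + 0.808495 = 0.574606.
Q̄ = (S_0/π) × [bracket] = (1361/π) × 0.574606 = 248.93 W/m².
Daily total = Q̄ × 24.00 h × 3600 s/h = 248.93 × 24.00 × 3600 / 10⁶ = 21.51 MJ/m².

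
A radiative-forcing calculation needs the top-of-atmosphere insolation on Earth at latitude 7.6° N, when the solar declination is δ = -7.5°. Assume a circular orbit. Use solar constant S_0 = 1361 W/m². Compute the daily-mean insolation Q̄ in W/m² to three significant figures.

cos h₀ = −tan(+7.6°) tan(-7.500°) = 0.0176, h₀ = 1.5532 rad.
Bracket: h₀ sin ϕ sin δ + cos ϕ cos δ sin h₀ = 1.5532×0.13226×-0.13053 + 0.99122×0.99144×0.99985 = -0.026814 + 0.982588 = 0.955774.
Q̄ = (S_0/π) × [bracket] = (1361/π) × 0.955774 = 414.1 W/m².

Q̄ ≈ 414 W/m²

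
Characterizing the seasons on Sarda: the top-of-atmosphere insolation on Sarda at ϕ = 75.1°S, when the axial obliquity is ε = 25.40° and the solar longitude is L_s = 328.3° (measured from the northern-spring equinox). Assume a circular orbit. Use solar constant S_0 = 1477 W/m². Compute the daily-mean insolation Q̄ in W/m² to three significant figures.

Solar declination: sin δ = sin ε · sin L_s = sin 25.40° × sin 328.3° = -0.22539, so δ = -13.026°.
cos h₀ = −tan(-75.1°) tan(-13.026°) = -0.8695, h₀ = 2.6249 rad.
Bracket: h₀ sin ϕ sin δ + cos ϕ cos δ sin h₀ = 2.6249×-0.96638×-0.22539 + 0.25713×0.97427×0.49400 = 0.571736 + 0.123754 = 0.695490.
Q̄ = (S_0/π) × [bracket] = (1477/π) × 0.695490 = 327.0 W/m².

Q̄ ≈ 327 W/m²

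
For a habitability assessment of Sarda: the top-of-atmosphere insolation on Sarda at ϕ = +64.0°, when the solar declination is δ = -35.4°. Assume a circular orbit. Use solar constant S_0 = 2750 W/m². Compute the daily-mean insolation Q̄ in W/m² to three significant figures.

cos h₀ = −tan(+64.0°) tan(-35.400°) = 1.4571 ≥ 1 ⇒ polar night, h₀ = 0 and Q̄ = 0.

Q̄ ≈ 0.00 W/m²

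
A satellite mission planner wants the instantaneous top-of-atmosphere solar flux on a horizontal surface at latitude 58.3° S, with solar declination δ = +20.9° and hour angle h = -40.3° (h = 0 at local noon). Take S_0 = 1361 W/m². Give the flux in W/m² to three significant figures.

96.5 W/m²

cos θ_z = sin ϕ sin δ + cos ϕ cos δ cos h = -0.303517 + 0.374392 = 0.070875.
Flux = S_0 · cos θ_z = 1361 × 0.070875 = 96.46 W/m².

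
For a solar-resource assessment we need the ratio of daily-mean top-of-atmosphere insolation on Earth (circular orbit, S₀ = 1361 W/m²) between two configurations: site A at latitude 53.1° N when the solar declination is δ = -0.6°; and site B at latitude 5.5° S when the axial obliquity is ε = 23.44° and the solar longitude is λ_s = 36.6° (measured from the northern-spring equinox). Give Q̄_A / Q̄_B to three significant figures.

Q̄_A / Q̄_B ≈ 0.630

— Configuration A (φ=+53.1°):
cos H₀ = −tan(+53.1°) tan(-0.600°) = 0.0139, H₀ = 1.5568 rad.
Bracket: H₀ sin φ sin δ + cos φ cos δ sin H₀ = 1.5568×0.79968×-0.01047 + 0.60042×0.99995×0.99990 = -0.013035 + 0.600330 = 0.587295.
Q̄ = (S₀/π) × [bracket] = (1361/π) × 0.587295 = 254.43 W/m².
— Configuration B (φ=-5.5°):
Solar declination: sin δ = sin ε · sin λ_s = sin 23.44° × sin 36.6° = 0.23717, so δ = +13.720°.
cos H₀ = −tan(-5.5°) tan(+13.720°) = 0.0235, H₀ = 1.5473 rad.
Bracket: H₀ sin φ sin δ + cos φ cos δ sin H₀ = 1.5473×-0.09585×0.23717 + 0.99540×0.97147×0.99972 = -0.035174 + 0.966730 = 0.931556.
Q̄ = (S₀/π) × [bracket] = (1361/π) × 0.931556 = 403.57 W/m².
Ratio Q̄_A / Q̄_B = 254.43 / 403.57 = 0.6304.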